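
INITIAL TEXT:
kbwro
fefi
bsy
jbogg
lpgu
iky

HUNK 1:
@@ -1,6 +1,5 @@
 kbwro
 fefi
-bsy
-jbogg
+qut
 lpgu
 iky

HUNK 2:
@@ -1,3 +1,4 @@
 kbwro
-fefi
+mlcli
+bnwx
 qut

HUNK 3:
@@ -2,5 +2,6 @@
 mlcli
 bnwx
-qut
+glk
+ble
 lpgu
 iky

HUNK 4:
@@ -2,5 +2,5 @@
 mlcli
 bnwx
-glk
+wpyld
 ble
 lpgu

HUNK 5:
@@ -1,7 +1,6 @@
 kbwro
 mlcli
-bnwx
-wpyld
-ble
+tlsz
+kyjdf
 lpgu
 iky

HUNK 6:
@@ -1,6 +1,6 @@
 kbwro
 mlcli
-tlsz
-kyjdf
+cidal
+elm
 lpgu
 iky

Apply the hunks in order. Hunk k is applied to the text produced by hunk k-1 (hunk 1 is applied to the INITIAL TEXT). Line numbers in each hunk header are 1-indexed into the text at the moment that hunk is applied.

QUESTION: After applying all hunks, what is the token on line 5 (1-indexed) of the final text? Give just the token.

Answer: lpgu

Derivation:
Hunk 1: at line 1 remove [bsy,jbogg] add [qut] -> 5 lines: kbwro fefi qut lpgu iky
Hunk 2: at line 1 remove [fefi] add [mlcli,bnwx] -> 6 lines: kbwro mlcli bnwx qut lpgu iky
Hunk 3: at line 2 remove [qut] add [glk,ble] -> 7 lines: kbwro mlcli bnwx glk ble lpgu iky
Hunk 4: at line 2 remove [glk] add [wpyld] -> 7 lines: kbwro mlcli bnwx wpyld ble lpgu iky
Hunk 5: at line 1 remove [bnwx,wpyld,ble] add [tlsz,kyjdf] -> 6 lines: kbwro mlcli tlsz kyjdf lpgu iky
Hunk 6: at line 1 remove [tlsz,kyjdf] add [cidal,elm] -> 6 lines: kbwro mlcli cidal elm lpgu iky
Final line 5: lpgu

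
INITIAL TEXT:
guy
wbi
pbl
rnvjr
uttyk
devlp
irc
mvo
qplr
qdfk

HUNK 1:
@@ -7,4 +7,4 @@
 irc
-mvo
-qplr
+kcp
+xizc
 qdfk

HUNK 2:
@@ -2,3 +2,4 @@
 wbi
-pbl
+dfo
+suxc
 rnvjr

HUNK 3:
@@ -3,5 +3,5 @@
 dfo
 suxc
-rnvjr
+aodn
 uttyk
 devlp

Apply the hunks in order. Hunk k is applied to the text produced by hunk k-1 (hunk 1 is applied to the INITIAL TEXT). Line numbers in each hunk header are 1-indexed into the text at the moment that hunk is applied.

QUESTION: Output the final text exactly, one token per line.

Answer: guy
wbi
dfo
suxc
aodn
uttyk
devlp
irc
kcp
xizc
qdfk

Derivation:
Hunk 1: at line 7 remove [mvo,qplr] add [kcp,xizc] -> 10 lines: guy wbi pbl rnvjr uttyk devlp irc kcp xizc qdfk
Hunk 2: at line 2 remove [pbl] add [dfo,suxc] -> 11 lines: guy wbi dfo suxc rnvjr uttyk devlp irc kcp xizc qdfk
Hunk 3: at line 3 remove [rnvjr] add [aodn] -> 11 lines: guy wbi dfo suxc aodn uttyk devlp irc kcp xizc qdfk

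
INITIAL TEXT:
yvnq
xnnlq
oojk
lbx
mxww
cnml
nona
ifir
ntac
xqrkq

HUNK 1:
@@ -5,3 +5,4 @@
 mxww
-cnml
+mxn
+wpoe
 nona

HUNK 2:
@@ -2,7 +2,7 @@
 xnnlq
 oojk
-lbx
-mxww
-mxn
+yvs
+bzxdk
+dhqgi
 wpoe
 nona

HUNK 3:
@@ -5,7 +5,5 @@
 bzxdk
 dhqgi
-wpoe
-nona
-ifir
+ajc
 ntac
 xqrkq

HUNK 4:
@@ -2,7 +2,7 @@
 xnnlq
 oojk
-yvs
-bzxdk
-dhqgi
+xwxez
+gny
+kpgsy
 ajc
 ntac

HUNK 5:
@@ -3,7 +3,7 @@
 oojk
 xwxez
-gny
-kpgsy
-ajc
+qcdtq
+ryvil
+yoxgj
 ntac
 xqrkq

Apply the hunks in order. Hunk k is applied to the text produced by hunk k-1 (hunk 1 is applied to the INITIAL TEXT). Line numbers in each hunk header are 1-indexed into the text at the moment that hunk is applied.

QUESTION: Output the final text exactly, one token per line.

Hunk 1: at line 5 remove [cnml] add [mxn,wpoe] -> 11 lines: yvnq xnnlq oojk lbx mxww mxn wpoe nona ifir ntac xqrkq
Hunk 2: at line 2 remove [lbx,mxww,mxn] add [yvs,bzxdk,dhqgi] -> 11 lines: yvnq xnnlq oojk yvs bzxdk dhqgi wpoe nona ifir ntac xqrkq
Hunk 3: at line 5 remove [wpoe,nona,ifir] add [ajc] -> 9 lines: yvnq xnnlq oojk yvs bzxdk dhqgi ajc ntac xqrkq
Hunk 4: at line 2 remove [yvs,bzxdk,dhqgi] add [xwxez,gny,kpgsy] -> 9 lines: yvnq xnnlq oojk xwxez gny kpgsy ajc ntac xqrkq
Hunk 5: at line 3 remove [gny,kpgsy,ajc] add [qcdtq,ryvil,yoxgj] -> 9 lines: yvnq xnnlq oojk xwxez qcdtq ryvil yoxgj ntac xqrkq

Answer: yvnq
xnnlq
oojk
xwxez
qcdtq
ryvil
yoxgj
ntac
xqrkq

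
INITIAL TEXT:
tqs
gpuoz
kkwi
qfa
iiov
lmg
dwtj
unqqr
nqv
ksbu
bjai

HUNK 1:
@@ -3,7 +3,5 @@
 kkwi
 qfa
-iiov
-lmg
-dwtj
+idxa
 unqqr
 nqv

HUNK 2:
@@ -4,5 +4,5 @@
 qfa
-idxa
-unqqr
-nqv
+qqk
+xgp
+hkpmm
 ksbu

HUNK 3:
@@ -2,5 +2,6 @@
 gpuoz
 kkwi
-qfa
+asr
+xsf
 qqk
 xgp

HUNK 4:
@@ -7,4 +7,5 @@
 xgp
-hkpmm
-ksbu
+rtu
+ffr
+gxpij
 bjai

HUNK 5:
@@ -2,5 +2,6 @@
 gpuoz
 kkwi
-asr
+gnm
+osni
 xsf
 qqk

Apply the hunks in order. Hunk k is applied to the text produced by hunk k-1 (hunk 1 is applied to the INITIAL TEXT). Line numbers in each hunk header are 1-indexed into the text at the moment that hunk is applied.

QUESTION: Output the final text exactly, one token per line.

Hunk 1: at line 3 remove [iiov,lmg,dwtj] add [idxa] -> 9 lines: tqs gpuoz kkwi qfa idxa unqqr nqv ksbu bjai
Hunk 2: at line 4 remove [idxa,unqqr,nqv] add [qqk,xgp,hkpmm] -> 9 lines: tqs gpuoz kkwi qfa qqk xgp hkpmm ksbu bjai
Hunk 3: at line 2 remove [qfa] add [asr,xsf] -> 10 lines: tqs gpuoz kkwi asr xsf qqk xgp hkpmm ksbu bjai
Hunk 4: at line 7 remove [hkpmm,ksbu] add [rtu,ffr,gxpij] -> 11 lines: tqs gpuoz kkwi asr xsf qqk xgp rtu ffr gxpij bjai
Hunk 5: at line 2 remove [asr] add [gnm,osni] -> 12 lines: tqs gpuoz kkwi gnm osni xsf qqk xgp rtu ffr gxpij bjai

Answer: tqs
gpuoz
kkwi
gnm
osni
xsf
qqk
xgp
rtu
ffr
gxpij
bjai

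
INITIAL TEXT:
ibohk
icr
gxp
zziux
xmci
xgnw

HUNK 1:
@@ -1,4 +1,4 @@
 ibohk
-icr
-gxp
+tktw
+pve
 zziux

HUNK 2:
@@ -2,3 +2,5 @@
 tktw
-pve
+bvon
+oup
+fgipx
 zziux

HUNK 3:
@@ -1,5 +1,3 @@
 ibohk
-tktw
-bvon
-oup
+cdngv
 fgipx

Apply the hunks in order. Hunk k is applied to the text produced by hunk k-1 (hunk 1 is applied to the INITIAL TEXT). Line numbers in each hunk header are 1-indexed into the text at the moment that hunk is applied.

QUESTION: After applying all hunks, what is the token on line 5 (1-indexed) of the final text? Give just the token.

Hunk 1: at line 1 remove [icr,gxp] add [tktw,pve] -> 6 lines: ibohk tktw pve zziux xmci xgnw
Hunk 2: at line 2 remove [pve] add [bvon,oup,fgipx] -> 8 lines: ibohk tktw bvon oup fgipx zziux xmci xgnw
Hunk 3: at line 1 remove [tktw,bvon,oup] add [cdngv] -> 6 lines: ibohk cdngv fgipx zziux xmci xgnw
Final line 5: xmci

Answer: xmci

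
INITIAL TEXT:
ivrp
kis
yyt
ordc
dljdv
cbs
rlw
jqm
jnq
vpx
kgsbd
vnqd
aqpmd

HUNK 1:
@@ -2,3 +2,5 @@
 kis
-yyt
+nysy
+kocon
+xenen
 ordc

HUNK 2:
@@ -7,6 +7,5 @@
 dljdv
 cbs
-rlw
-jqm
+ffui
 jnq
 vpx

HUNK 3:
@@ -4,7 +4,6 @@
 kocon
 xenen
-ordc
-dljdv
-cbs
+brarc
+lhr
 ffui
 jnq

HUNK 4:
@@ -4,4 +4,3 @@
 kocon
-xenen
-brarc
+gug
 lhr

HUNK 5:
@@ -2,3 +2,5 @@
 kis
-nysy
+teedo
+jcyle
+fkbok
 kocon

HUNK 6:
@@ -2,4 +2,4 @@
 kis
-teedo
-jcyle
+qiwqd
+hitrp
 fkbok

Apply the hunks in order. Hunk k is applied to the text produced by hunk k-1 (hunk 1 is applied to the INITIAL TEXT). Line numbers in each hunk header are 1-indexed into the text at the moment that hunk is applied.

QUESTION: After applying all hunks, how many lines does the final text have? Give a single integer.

Answer: 14

Derivation:
Hunk 1: at line 2 remove [yyt] add [nysy,kocon,xenen] -> 15 lines: ivrp kis nysy kocon xenen ordc dljdv cbs rlw jqm jnq vpx kgsbd vnqd aqpmd
Hunk 2: at line 7 remove [rlw,jqm] add [ffui] -> 14 lines: ivrp kis nysy kocon xenen ordc dljdv cbs ffui jnq vpx kgsbd vnqd aqpmd
Hunk 3: at line 4 remove [ordc,dljdv,cbs] add [brarc,lhr] -> 13 lines: ivrp kis nysy kocon xenen brarc lhr ffui jnq vpx kgsbd vnqd aqpmd
Hunk 4: at line 4 remove [xenen,brarc] add [gug] -> 12 lines: ivrp kis nysy kocon gug lhr ffui jnq vpx kgsbd vnqd aqpmd
Hunk 5: at line 2 remove [nysy] add [teedo,jcyle,fkbok] -> 14 lines: ivrp kis teedo jcyle fkbok kocon gug lhr ffui jnq vpx kgsbd vnqd aqpmd
Hunk 6: at line 2 remove [teedo,jcyle] add [qiwqd,hitrp] -> 14 lines: ivrp kis qiwqd hitrp fkbok kocon gug lhr ffui jnq vpx kgsbd vnqd aqpmd
Final line count: 14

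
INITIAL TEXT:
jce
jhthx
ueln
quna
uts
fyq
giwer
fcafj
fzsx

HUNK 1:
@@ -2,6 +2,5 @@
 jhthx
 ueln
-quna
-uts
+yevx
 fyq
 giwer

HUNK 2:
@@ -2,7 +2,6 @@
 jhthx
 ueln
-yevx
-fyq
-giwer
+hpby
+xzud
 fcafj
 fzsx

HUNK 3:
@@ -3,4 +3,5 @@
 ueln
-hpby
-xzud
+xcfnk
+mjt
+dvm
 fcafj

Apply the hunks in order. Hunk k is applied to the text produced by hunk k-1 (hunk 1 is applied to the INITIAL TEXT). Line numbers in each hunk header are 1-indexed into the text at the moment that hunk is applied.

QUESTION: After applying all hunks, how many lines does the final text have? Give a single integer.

Answer: 8

Derivation:
Hunk 1: at line 2 remove [quna,uts] add [yevx] -> 8 lines: jce jhthx ueln yevx fyq giwer fcafj fzsx
Hunk 2: at line 2 remove [yevx,fyq,giwer] add [hpby,xzud] -> 7 lines: jce jhthx ueln hpby xzud fcafj fzsx
Hunk 3: at line 3 remove [hpby,xzud] add [xcfnk,mjt,dvm] -> 8 lines: jce jhthx ueln xcfnk mjt dvm fcafj fzsx
Final line count: 8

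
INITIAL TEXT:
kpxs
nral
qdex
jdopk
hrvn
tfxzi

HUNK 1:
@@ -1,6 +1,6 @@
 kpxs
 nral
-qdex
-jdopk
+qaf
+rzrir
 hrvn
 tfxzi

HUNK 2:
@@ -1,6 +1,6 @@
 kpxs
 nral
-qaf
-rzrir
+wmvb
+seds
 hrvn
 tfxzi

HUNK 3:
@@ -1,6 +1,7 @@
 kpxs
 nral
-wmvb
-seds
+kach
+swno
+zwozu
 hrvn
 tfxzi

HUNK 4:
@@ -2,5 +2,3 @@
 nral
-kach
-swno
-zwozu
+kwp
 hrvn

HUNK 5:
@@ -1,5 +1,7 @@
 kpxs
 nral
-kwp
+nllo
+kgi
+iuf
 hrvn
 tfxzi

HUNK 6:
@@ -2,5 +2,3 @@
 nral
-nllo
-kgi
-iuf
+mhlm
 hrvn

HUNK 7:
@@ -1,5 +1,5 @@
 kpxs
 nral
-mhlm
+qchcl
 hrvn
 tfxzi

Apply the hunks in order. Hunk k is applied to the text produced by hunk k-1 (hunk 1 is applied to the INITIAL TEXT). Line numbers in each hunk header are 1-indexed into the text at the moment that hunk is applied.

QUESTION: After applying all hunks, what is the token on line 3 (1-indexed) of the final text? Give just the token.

Answer: qchcl

Derivation:
Hunk 1: at line 1 remove [qdex,jdopk] add [qaf,rzrir] -> 6 lines: kpxs nral qaf rzrir hrvn tfxzi
Hunk 2: at line 1 remove [qaf,rzrir] add [wmvb,seds] -> 6 lines: kpxs nral wmvb seds hrvn tfxzi
Hunk 3: at line 1 remove [wmvb,seds] add [kach,swno,zwozu] -> 7 lines: kpxs nral kach swno zwozu hrvn tfxzi
Hunk 4: at line 2 remove [kach,swno,zwozu] add [kwp] -> 5 lines: kpxs nral kwp hrvn tfxzi
Hunk 5: at line 1 remove [kwp] add [nllo,kgi,iuf] -> 7 lines: kpxs nral nllo kgi iuf hrvn tfxzi
Hunk 6: at line 2 remove [nllo,kgi,iuf] add [mhlm] -> 5 lines: kpxs nral mhlm hrvn tfxzi
Hunk 7: at line 1 remove [mhlm] add [qchcl] -> 5 lines: kpxs nral qchcl hrvn tfxzi
Final line 3: qchcl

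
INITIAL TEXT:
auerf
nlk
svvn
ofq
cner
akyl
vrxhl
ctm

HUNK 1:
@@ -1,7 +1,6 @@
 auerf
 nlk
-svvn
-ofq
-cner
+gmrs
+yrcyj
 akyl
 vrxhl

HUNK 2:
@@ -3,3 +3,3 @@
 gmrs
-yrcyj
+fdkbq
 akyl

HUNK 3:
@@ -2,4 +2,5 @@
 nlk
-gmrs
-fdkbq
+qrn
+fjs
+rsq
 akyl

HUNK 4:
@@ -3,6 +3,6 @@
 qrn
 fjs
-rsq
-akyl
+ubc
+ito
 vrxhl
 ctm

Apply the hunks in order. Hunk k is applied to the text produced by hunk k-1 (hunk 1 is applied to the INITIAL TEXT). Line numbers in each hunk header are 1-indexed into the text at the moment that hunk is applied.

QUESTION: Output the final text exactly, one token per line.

Hunk 1: at line 1 remove [svvn,ofq,cner] add [gmrs,yrcyj] -> 7 lines: auerf nlk gmrs yrcyj akyl vrxhl ctm
Hunk 2: at line 3 remove [yrcyj] add [fdkbq] -> 7 lines: auerf nlk gmrs fdkbq akyl vrxhl ctm
Hunk 3: at line 2 remove [gmrs,fdkbq] add [qrn,fjs,rsq] -> 8 lines: auerf nlk qrn fjs rsq akyl vrxhl ctm
Hunk 4: at line 3 remove [rsq,akyl] add [ubc,ito] -> 8 lines: auerf nlk qrn fjs ubc ito vrxhl ctm

Answer: auerf
nlk
qrn
fjs
ubc
ito
vrxhl
ctm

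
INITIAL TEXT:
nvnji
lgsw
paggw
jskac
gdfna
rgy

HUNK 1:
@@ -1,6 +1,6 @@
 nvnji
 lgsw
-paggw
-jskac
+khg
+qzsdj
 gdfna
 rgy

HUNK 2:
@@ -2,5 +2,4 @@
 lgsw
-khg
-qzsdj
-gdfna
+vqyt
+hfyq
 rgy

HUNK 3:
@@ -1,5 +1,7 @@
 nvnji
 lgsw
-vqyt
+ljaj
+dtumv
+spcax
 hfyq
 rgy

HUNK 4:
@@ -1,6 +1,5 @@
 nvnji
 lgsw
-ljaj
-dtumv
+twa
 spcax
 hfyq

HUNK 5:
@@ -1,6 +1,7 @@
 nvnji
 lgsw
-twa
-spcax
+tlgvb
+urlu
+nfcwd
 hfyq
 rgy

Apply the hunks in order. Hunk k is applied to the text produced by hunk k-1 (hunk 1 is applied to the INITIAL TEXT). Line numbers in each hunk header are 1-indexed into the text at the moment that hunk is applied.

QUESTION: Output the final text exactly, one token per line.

Answer: nvnji
lgsw
tlgvb
urlu
nfcwd
hfyq
rgy

Derivation:
Hunk 1: at line 1 remove [paggw,jskac] add [khg,qzsdj] -> 6 lines: nvnji lgsw khg qzsdj gdfna rgy
Hunk 2: at line 2 remove [khg,qzsdj,gdfna] add [vqyt,hfyq] -> 5 lines: nvnji lgsw vqyt hfyq rgy
Hunk 3: at line 1 remove [vqyt] add [ljaj,dtumv,spcax] -> 7 lines: nvnji lgsw ljaj dtumv spcax hfyq rgy
Hunk 4: at line 1 remove [ljaj,dtumv] add [twa] -> 6 lines: nvnji lgsw twa spcax hfyq rgy
Hunk 5: at line 1 remove [twa,spcax] add [tlgvb,urlu,nfcwd] -> 7 lines: nvnji lgsw tlgvb urlu nfcwd hfyq rgy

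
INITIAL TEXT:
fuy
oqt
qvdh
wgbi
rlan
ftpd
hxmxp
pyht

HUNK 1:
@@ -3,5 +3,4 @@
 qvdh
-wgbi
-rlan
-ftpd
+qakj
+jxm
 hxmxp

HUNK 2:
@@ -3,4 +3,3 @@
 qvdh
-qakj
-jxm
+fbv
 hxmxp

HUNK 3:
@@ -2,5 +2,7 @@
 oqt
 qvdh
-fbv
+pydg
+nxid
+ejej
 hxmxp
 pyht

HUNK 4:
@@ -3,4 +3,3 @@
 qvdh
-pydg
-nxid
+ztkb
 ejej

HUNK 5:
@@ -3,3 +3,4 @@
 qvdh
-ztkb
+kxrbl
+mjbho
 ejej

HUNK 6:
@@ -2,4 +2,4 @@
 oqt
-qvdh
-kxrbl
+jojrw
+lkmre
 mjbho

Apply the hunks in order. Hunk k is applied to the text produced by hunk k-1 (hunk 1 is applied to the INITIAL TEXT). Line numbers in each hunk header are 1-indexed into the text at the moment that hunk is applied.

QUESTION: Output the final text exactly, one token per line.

Hunk 1: at line 3 remove [wgbi,rlan,ftpd] add [qakj,jxm] -> 7 lines: fuy oqt qvdh qakj jxm hxmxp pyht
Hunk 2: at line 3 remove [qakj,jxm] add [fbv] -> 6 lines: fuy oqt qvdh fbv hxmxp pyht
Hunk 3: at line 2 remove [fbv] add [pydg,nxid,ejej] -> 8 lines: fuy oqt qvdh pydg nxid ejej hxmxp pyht
Hunk 4: at line 3 remove [pydg,nxid] add [ztkb] -> 7 lines: fuy oqt qvdh ztkb ejej hxmxp pyht
Hunk 5: at line 3 remove [ztkb] add [kxrbl,mjbho] -> 8 lines: fuy oqt qvdh kxrbl mjbho ejej hxmxp pyht
Hunk 6: at line 2 remove [qvdh,kxrbl] add [jojrw,lkmre] -> 8 lines: fuy oqt jojrw lkmre mjbho ejej hxmxp pyht

Answer: fuy
oqt
jojrw
lkmre
mjbho
ejej
hxmxp
pyht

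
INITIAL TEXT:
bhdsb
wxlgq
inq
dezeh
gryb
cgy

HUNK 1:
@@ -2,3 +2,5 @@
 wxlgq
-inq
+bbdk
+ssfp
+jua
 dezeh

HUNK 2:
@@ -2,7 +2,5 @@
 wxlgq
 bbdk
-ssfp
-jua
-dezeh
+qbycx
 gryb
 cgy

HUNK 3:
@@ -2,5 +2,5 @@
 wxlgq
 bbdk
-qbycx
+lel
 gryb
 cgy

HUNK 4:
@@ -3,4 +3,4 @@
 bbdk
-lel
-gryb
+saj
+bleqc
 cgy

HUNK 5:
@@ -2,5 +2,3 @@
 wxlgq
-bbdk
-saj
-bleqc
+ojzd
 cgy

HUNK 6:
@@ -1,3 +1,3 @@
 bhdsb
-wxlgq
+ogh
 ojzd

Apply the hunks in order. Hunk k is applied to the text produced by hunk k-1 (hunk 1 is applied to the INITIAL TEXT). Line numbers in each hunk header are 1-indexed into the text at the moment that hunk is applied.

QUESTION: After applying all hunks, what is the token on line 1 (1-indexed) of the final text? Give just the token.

Answer: bhdsb

Derivation:
Hunk 1: at line 2 remove [inq] add [bbdk,ssfp,jua] -> 8 lines: bhdsb wxlgq bbdk ssfp jua dezeh gryb cgy
Hunk 2: at line 2 remove [ssfp,jua,dezeh] add [qbycx] -> 6 lines: bhdsb wxlgq bbdk qbycx gryb cgy
Hunk 3: at line 2 remove [qbycx] add [lel] -> 6 lines: bhdsb wxlgq bbdk lel gryb cgy
Hunk 4: at line 3 remove [lel,gryb] add [saj,bleqc] -> 6 lines: bhdsb wxlgq bbdk saj bleqc cgy
Hunk 5: at line 2 remove [bbdk,saj,bleqc] add [ojzd] -> 4 lines: bhdsb wxlgq ojzd cgy
Hunk 6: at line 1 remove [wxlgq] add [ogh] -> 4 lines: bhdsb ogh ojzd cgy
Final line 1: bhdsb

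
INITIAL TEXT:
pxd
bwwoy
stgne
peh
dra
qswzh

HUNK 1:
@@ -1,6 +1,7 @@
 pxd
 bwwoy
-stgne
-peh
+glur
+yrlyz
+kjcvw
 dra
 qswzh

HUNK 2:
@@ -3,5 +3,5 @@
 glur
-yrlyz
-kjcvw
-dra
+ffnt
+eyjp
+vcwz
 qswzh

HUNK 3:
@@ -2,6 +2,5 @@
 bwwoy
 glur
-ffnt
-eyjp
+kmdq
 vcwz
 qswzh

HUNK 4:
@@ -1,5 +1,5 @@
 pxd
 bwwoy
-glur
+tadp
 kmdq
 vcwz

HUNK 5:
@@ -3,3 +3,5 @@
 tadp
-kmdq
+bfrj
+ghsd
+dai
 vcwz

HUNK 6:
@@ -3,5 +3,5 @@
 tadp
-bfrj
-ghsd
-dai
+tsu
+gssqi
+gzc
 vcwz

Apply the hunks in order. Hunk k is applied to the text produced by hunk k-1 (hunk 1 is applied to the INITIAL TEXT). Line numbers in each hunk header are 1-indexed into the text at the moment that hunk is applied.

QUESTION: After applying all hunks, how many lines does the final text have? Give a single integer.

Hunk 1: at line 1 remove [stgne,peh] add [glur,yrlyz,kjcvw] -> 7 lines: pxd bwwoy glur yrlyz kjcvw dra qswzh
Hunk 2: at line 3 remove [yrlyz,kjcvw,dra] add [ffnt,eyjp,vcwz] -> 7 lines: pxd bwwoy glur ffnt eyjp vcwz qswzh
Hunk 3: at line 2 remove [ffnt,eyjp] add [kmdq] -> 6 lines: pxd bwwoy glur kmdq vcwz qswzh
Hunk 4: at line 1 remove [glur] add [tadp] -> 6 lines: pxd bwwoy tadp kmdq vcwz qswzh
Hunk 5: at line 3 remove [kmdq] add [bfrj,ghsd,dai] -> 8 lines: pxd bwwoy tadp bfrj ghsd dai vcwz qswzh
Hunk 6: at line 3 remove [bfrj,ghsd,dai] add [tsu,gssqi,gzc] -> 8 lines: pxd bwwoy tadp tsu gssqi gzc vcwz qswzh
Final line count: 8

Answer: 8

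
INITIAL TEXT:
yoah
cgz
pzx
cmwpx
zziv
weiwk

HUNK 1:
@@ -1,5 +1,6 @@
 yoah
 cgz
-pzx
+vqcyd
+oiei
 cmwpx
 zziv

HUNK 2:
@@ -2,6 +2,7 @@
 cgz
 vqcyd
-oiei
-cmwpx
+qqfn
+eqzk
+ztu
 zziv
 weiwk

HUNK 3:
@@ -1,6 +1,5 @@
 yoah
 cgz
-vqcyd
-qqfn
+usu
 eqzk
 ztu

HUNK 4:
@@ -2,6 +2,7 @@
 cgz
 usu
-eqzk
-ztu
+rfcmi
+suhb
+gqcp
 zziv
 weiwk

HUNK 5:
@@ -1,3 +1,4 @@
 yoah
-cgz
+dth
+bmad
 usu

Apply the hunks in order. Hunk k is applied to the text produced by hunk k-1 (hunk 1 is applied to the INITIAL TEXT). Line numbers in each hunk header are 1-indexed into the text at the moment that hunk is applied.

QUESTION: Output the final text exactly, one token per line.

Hunk 1: at line 1 remove [pzx] add [vqcyd,oiei] -> 7 lines: yoah cgz vqcyd oiei cmwpx zziv weiwk
Hunk 2: at line 2 remove [oiei,cmwpx] add [qqfn,eqzk,ztu] -> 8 lines: yoah cgz vqcyd qqfn eqzk ztu zziv weiwk
Hunk 3: at line 1 remove [vqcyd,qqfn] add [usu] -> 7 lines: yoah cgz usu eqzk ztu zziv weiwk
Hunk 4: at line 2 remove [eqzk,ztu] add [rfcmi,suhb,gqcp] -> 8 lines: yoah cgz usu rfcmi suhb gqcp zziv weiwk
Hunk 5: at line 1 remove [cgz] add [dth,bmad] -> 9 lines: yoah dth bmad usu rfcmi suhb gqcp zziv weiwk

Answer: yoah
dth
bmad
usu
rfcmi
suhb
gqcp
zziv
weiwk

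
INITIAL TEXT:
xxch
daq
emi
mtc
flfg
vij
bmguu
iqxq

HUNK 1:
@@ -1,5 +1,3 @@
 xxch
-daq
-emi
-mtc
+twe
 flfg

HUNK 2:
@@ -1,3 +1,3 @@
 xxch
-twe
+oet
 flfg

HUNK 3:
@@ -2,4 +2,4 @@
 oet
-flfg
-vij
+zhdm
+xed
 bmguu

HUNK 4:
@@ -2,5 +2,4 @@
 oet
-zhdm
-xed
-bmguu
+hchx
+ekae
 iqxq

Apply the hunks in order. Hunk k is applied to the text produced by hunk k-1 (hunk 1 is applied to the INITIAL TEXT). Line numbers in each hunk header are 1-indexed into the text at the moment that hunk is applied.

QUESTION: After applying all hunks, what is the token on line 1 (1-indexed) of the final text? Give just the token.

Answer: xxch

Derivation:
Hunk 1: at line 1 remove [daq,emi,mtc] add [twe] -> 6 lines: xxch twe flfg vij bmguu iqxq
Hunk 2: at line 1 remove [twe] add [oet] -> 6 lines: xxch oet flfg vij bmguu iqxq
Hunk 3: at line 2 remove [flfg,vij] add [zhdm,xed] -> 6 lines: xxch oet zhdm xed bmguu iqxq
Hunk 4: at line 2 remove [zhdm,xed,bmguu] add [hchx,ekae] -> 5 lines: xxch oet hchx ekae iqxq
Final line 1: xxch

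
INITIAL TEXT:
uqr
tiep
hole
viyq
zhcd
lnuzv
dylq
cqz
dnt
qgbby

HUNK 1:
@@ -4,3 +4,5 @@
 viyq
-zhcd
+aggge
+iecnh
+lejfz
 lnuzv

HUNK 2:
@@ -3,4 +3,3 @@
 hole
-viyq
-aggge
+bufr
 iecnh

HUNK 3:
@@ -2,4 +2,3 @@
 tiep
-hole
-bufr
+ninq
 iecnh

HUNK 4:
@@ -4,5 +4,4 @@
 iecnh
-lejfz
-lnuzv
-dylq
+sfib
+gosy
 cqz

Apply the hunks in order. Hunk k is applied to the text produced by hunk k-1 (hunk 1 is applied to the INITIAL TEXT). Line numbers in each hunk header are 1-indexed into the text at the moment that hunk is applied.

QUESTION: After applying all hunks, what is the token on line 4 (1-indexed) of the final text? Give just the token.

Answer: iecnh

Derivation:
Hunk 1: at line 4 remove [zhcd] add [aggge,iecnh,lejfz] -> 12 lines: uqr tiep hole viyq aggge iecnh lejfz lnuzv dylq cqz dnt qgbby
Hunk 2: at line 3 remove [viyq,aggge] add [bufr] -> 11 lines: uqr tiep hole bufr iecnh lejfz lnuzv dylq cqz dnt qgbby
Hunk 3: at line 2 remove [hole,bufr] add [ninq] -> 10 lines: uqr tiep ninq iecnh lejfz lnuzv dylq cqz dnt qgbby
Hunk 4: at line 4 remove [lejfz,lnuzv,dylq] add [sfib,gosy] -> 9 lines: uqr tiep ninq iecnh sfib gosy cqz dnt qgbby
Final line 4: iecnh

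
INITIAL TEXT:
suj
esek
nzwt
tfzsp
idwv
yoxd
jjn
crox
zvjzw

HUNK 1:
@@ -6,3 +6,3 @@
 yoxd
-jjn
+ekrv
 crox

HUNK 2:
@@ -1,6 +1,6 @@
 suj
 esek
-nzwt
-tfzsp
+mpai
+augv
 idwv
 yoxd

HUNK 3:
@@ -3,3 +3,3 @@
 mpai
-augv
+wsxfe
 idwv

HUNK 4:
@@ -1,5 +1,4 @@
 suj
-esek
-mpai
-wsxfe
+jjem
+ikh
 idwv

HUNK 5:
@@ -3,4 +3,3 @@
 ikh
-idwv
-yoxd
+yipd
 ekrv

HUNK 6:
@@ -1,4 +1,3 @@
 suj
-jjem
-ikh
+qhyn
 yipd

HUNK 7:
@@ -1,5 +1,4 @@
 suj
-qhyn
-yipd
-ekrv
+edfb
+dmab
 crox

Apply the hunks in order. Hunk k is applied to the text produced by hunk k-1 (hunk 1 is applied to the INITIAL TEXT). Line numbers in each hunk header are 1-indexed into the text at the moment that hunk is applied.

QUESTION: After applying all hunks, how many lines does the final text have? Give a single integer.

Answer: 5

Derivation:
Hunk 1: at line 6 remove [jjn] add [ekrv] -> 9 lines: suj esek nzwt tfzsp idwv yoxd ekrv crox zvjzw
Hunk 2: at line 1 remove [nzwt,tfzsp] add [mpai,augv] -> 9 lines: suj esek mpai augv idwv yoxd ekrv crox zvjzw
Hunk 3: at line 3 remove [augv] add [wsxfe] -> 9 lines: suj esek mpai wsxfe idwv yoxd ekrv crox zvjzw
Hunk 4: at line 1 remove [esek,mpai,wsxfe] add [jjem,ikh] -> 8 lines: suj jjem ikh idwv yoxd ekrv crox zvjzw
Hunk 5: at line 3 remove [idwv,yoxd] add [yipd] -> 7 lines: suj jjem ikh yipd ekrv crox zvjzw
Hunk 6: at line 1 remove [jjem,ikh] add [qhyn] -> 6 lines: suj qhyn yipd ekrv crox zvjzw
Hunk 7: at line 1 remove [qhyn,yipd,ekrv] add [edfb,dmab] -> 5 lines: suj edfb dmab crox zvjzw
Final line count: 5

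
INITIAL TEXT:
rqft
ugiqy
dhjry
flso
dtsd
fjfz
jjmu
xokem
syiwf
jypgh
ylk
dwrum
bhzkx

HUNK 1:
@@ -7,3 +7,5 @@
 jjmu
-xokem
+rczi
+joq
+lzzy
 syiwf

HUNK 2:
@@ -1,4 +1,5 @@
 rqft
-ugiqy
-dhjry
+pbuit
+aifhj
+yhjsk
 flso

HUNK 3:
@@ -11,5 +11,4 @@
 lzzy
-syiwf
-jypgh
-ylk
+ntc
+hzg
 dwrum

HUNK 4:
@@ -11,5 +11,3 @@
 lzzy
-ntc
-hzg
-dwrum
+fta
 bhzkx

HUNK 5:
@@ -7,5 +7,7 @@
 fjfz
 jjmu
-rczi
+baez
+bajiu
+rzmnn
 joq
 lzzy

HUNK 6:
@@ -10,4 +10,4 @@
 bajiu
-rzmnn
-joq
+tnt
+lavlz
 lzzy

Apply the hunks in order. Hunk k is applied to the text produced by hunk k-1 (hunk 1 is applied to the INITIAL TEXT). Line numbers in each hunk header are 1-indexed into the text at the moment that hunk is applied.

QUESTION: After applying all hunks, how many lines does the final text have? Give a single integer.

Hunk 1: at line 7 remove [xokem] add [rczi,joq,lzzy] -> 15 lines: rqft ugiqy dhjry flso dtsd fjfz jjmu rczi joq lzzy syiwf jypgh ylk dwrum bhzkx
Hunk 2: at line 1 remove [ugiqy,dhjry] add [pbuit,aifhj,yhjsk] -> 16 lines: rqft pbuit aifhj yhjsk flso dtsd fjfz jjmu rczi joq lzzy syiwf jypgh ylk dwrum bhzkx
Hunk 3: at line 11 remove [syiwf,jypgh,ylk] add [ntc,hzg] -> 15 lines: rqft pbuit aifhj yhjsk flso dtsd fjfz jjmu rczi joq lzzy ntc hzg dwrum bhzkx
Hunk 4: at line 11 remove [ntc,hzg,dwrum] add [fta] -> 13 lines: rqft pbuit aifhj yhjsk flso dtsd fjfz jjmu rczi joq lzzy fta bhzkx
Hunk 5: at line 7 remove [rczi] add [baez,bajiu,rzmnn] -> 15 lines: rqft pbuit aifhj yhjsk flso dtsd fjfz jjmu baez bajiu rzmnn joq lzzy fta bhzkx
Hunk 6: at line 10 remove [rzmnn,joq] add [tnt,lavlz] -> 15 lines: rqft pbuit aifhj yhjsk flso dtsd fjfz jjmu baez bajiu tnt lavlz lzzy fta bhzkx
Final line count: 15

Answer: 15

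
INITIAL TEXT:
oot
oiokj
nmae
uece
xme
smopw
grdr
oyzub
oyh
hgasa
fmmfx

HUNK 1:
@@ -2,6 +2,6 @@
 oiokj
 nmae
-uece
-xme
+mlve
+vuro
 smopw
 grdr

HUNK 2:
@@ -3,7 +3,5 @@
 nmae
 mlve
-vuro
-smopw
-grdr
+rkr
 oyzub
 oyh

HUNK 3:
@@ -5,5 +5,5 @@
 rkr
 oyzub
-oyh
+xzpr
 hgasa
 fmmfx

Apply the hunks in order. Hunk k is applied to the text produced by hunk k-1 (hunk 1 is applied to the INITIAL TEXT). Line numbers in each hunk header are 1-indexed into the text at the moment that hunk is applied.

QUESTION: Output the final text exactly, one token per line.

Hunk 1: at line 2 remove [uece,xme] add [mlve,vuro] -> 11 lines: oot oiokj nmae mlve vuro smopw grdr oyzub oyh hgasa fmmfx
Hunk 2: at line 3 remove [vuro,smopw,grdr] add [rkr] -> 9 lines: oot oiokj nmae mlve rkr oyzub oyh hgasa fmmfx
Hunk 3: at line 5 remove [oyh] add [xzpr] -> 9 lines: oot oiokj nmae mlve rkr oyzub xzpr hgasa fmmfx

Answer: oot
oiokj
nmae
mlve
rkr
oyzub
xzpr
hgasa
fmmfx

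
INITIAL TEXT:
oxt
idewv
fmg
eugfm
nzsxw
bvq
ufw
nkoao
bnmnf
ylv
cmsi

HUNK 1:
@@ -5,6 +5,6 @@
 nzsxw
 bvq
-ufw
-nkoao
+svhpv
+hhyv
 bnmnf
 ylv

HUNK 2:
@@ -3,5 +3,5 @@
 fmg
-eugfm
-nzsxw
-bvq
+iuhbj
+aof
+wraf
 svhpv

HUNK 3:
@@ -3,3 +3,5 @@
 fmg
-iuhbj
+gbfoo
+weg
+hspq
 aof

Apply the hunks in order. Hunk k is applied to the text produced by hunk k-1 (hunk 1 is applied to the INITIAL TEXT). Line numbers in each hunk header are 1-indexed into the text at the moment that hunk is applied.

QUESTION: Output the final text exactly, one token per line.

Answer: oxt
idewv
fmg
gbfoo
weg
hspq
aof
wraf
svhpv
hhyv
bnmnf
ylv
cmsi

Derivation:
Hunk 1: at line 5 remove [ufw,nkoao] add [svhpv,hhyv] -> 11 lines: oxt idewv fmg eugfm nzsxw bvq svhpv hhyv bnmnf ylv cmsi
Hunk 2: at line 3 remove [eugfm,nzsxw,bvq] add [iuhbj,aof,wraf] -> 11 lines: oxt idewv fmg iuhbj aof wraf svhpv hhyv bnmnf ylv cmsi
Hunk 3: at line 3 remove [iuhbj] add [gbfoo,weg,hspq] -> 13 lines: oxt idewv fmg gbfoo weg hspq aof wraf svhpv hhyv bnmnf ylv cmsi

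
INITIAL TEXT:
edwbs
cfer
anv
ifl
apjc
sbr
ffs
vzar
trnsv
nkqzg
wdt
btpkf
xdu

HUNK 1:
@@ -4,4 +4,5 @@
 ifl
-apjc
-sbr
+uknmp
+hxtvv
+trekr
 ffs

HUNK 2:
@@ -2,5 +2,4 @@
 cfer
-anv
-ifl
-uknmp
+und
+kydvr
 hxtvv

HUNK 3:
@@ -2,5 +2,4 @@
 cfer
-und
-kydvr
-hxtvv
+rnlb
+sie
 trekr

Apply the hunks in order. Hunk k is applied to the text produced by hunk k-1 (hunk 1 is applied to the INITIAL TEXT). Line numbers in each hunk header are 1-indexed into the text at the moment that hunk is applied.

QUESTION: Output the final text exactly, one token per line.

Answer: edwbs
cfer
rnlb
sie
trekr
ffs
vzar
trnsv
nkqzg
wdt
btpkf
xdu

Derivation:
Hunk 1: at line 4 remove [apjc,sbr] add [uknmp,hxtvv,trekr] -> 14 lines: edwbs cfer anv ifl uknmp hxtvv trekr ffs vzar trnsv nkqzg wdt btpkf xdu
Hunk 2: at line 2 remove [anv,ifl,uknmp] add [und,kydvr] -> 13 lines: edwbs cfer und kydvr hxtvv trekr ffs vzar trnsv nkqzg wdt btpkf xdu
Hunk 3: at line 2 remove [und,kydvr,hxtvv] add [rnlb,sie] -> 12 lines: edwbs cfer rnlb sie trekr ffs vzar trnsv nkqzg wdt btpkf xdu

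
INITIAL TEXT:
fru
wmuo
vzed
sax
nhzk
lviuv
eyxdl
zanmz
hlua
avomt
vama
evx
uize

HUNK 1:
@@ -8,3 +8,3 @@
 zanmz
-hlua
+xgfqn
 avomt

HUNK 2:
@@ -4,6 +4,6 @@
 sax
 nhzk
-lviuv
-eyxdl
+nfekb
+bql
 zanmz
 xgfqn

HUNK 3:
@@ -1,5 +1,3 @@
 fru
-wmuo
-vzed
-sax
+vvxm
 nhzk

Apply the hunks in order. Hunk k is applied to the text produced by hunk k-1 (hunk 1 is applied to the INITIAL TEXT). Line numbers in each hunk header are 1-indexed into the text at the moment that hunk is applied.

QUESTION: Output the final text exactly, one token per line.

Hunk 1: at line 8 remove [hlua] add [xgfqn] -> 13 lines: fru wmuo vzed sax nhzk lviuv eyxdl zanmz xgfqn avomt vama evx uize
Hunk 2: at line 4 remove [lviuv,eyxdl] add [nfekb,bql] -> 13 lines: fru wmuo vzed sax nhzk nfekb bql zanmz xgfqn avomt vama evx uize
Hunk 3: at line 1 remove [wmuo,vzed,sax] add [vvxm] -> 11 lines: fru vvxm nhzk nfekb bql zanmz xgfqn avomt vama evx uize

Answer: fru
vvxm
nhzk
nfekb
bql
zanmz
xgfqn
avomt
vama
evx
uize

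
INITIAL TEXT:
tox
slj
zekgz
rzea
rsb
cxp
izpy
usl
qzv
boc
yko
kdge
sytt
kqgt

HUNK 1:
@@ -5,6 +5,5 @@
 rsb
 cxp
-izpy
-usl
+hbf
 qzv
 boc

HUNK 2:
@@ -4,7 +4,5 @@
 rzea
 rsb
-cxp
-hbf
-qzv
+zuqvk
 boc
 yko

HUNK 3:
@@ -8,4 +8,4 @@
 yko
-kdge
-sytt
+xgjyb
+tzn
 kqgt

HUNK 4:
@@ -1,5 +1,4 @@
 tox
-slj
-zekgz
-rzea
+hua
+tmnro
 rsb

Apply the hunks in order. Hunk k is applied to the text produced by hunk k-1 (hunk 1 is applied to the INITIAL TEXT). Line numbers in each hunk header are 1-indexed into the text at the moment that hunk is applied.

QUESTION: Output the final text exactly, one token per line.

Hunk 1: at line 5 remove [izpy,usl] add [hbf] -> 13 lines: tox slj zekgz rzea rsb cxp hbf qzv boc yko kdge sytt kqgt
Hunk 2: at line 4 remove [cxp,hbf,qzv] add [zuqvk] -> 11 lines: tox slj zekgz rzea rsb zuqvk boc yko kdge sytt kqgt
Hunk 3: at line 8 remove [kdge,sytt] add [xgjyb,tzn] -> 11 lines: tox slj zekgz rzea rsb zuqvk boc yko xgjyb tzn kqgt
Hunk 4: at line 1 remove [slj,zekgz,rzea] add [hua,tmnro] -> 10 lines: tox hua tmnro rsb zuqvk boc yko xgjyb tzn kqgt

Answer: tox
hua
tmnro
rsb
zuqvk
boc
yko
xgjyb
tzn
kqgt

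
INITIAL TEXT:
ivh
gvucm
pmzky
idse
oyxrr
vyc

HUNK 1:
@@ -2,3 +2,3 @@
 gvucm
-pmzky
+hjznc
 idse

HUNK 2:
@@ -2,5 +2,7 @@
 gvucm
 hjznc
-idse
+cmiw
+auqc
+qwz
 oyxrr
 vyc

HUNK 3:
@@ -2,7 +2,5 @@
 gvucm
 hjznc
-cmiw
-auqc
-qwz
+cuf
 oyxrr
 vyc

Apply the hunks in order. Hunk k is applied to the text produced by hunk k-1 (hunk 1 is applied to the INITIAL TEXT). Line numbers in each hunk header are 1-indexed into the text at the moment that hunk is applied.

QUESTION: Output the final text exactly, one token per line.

Answer: ivh
gvucm
hjznc
cuf
oyxrr
vyc

Derivation:
Hunk 1: at line 2 remove [pmzky] add [hjznc] -> 6 lines: ivh gvucm hjznc idse oyxrr vyc
Hunk 2: at line 2 remove [idse] add [cmiw,auqc,qwz] -> 8 lines: ivh gvucm hjznc cmiw auqc qwz oyxrr vyc
Hunk 3: at line 2 remove [cmiw,auqc,qwz] add [cuf] -> 6 lines: ivh gvucm hjznc cuf oyxrr vyc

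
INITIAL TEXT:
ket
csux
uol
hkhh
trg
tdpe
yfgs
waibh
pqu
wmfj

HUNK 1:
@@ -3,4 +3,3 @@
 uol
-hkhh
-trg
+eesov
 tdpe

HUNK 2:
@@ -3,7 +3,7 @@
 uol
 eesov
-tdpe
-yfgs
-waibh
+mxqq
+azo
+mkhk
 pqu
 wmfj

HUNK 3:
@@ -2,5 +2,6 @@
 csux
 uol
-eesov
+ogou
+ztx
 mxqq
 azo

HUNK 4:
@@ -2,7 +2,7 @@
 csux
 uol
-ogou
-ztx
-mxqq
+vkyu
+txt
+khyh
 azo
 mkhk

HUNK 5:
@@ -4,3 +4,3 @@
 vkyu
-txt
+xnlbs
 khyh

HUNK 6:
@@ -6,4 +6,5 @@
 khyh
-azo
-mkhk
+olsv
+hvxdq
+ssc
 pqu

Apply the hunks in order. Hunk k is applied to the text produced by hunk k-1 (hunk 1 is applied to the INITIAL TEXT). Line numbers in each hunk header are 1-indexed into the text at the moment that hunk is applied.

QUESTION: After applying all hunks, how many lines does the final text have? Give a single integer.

Hunk 1: at line 3 remove [hkhh,trg] add [eesov] -> 9 lines: ket csux uol eesov tdpe yfgs waibh pqu wmfj
Hunk 2: at line 3 remove [tdpe,yfgs,waibh] add [mxqq,azo,mkhk] -> 9 lines: ket csux uol eesov mxqq azo mkhk pqu wmfj
Hunk 3: at line 2 remove [eesov] add [ogou,ztx] -> 10 lines: ket csux uol ogou ztx mxqq azo mkhk pqu wmfj
Hunk 4: at line 2 remove [ogou,ztx,mxqq] add [vkyu,txt,khyh] -> 10 lines: ket csux uol vkyu txt khyh azo mkhk pqu wmfj
Hunk 5: at line 4 remove [txt] add [xnlbs] -> 10 lines: ket csux uol vkyu xnlbs khyh azo mkhk pqu wmfj
Hunk 6: at line 6 remove [azo,mkhk] add [olsv,hvxdq,ssc] -> 11 lines: ket csux uol vkyu xnlbs khyh olsv hvxdq ssc pqu wmfj
Final line count: 11

Answer: 11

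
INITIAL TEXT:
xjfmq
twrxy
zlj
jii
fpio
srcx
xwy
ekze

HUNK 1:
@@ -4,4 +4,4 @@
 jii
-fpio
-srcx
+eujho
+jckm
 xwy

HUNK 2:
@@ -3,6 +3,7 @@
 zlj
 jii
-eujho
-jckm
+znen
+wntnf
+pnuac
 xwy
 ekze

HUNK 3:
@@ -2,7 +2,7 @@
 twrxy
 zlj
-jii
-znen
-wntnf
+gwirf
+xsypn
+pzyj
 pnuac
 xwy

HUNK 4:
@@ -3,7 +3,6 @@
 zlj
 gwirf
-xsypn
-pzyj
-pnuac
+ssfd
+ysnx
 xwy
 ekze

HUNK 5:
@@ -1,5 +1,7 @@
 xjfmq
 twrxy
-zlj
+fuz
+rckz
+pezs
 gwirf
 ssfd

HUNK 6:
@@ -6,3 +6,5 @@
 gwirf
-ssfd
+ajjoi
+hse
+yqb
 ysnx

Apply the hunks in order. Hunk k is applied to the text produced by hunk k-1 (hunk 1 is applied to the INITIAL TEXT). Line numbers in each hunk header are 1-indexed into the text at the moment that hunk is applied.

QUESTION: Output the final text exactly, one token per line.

Hunk 1: at line 4 remove [fpio,srcx] add [eujho,jckm] -> 8 lines: xjfmq twrxy zlj jii eujho jckm xwy ekze
Hunk 2: at line 3 remove [eujho,jckm] add [znen,wntnf,pnuac] -> 9 lines: xjfmq twrxy zlj jii znen wntnf pnuac xwy ekze
Hunk 3: at line 2 remove [jii,znen,wntnf] add [gwirf,xsypn,pzyj] -> 9 lines: xjfmq twrxy zlj gwirf xsypn pzyj pnuac xwy ekze
Hunk 4: at line 3 remove [xsypn,pzyj,pnuac] add [ssfd,ysnx] -> 8 lines: xjfmq twrxy zlj gwirf ssfd ysnx xwy ekze
Hunk 5: at line 1 remove [zlj] add [fuz,rckz,pezs] -> 10 lines: xjfmq twrxy fuz rckz pezs gwirf ssfd ysnx xwy ekze
Hunk 6: at line 6 remove [ssfd] add [ajjoi,hse,yqb] -> 12 lines: xjfmq twrxy fuz rckz pezs gwirf ajjoi hse yqb ysnx xwy ekze

Answer: xjfmq
twrxy
fuz
rckz
pezs
gwirf
ajjoi
hse
yqb
ysnx
xwy
ekze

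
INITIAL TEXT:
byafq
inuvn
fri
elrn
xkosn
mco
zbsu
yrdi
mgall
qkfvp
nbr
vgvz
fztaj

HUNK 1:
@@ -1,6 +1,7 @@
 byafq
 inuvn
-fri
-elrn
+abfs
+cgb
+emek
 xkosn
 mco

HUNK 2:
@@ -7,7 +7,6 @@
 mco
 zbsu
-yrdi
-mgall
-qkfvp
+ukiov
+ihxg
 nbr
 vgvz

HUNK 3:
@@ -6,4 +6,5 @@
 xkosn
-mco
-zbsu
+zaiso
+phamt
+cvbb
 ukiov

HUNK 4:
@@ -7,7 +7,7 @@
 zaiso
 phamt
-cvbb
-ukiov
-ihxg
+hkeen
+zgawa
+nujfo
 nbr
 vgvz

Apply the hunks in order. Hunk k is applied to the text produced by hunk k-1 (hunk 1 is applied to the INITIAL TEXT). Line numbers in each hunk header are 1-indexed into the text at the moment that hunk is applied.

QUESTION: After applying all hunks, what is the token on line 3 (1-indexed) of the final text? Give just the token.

Hunk 1: at line 1 remove [fri,elrn] add [abfs,cgb,emek] -> 14 lines: byafq inuvn abfs cgb emek xkosn mco zbsu yrdi mgall qkfvp nbr vgvz fztaj
Hunk 2: at line 7 remove [yrdi,mgall,qkfvp] add [ukiov,ihxg] -> 13 lines: byafq inuvn abfs cgb emek xkosn mco zbsu ukiov ihxg nbr vgvz fztaj
Hunk 3: at line 6 remove [mco,zbsu] add [zaiso,phamt,cvbb] -> 14 lines: byafq inuvn abfs cgb emek xkosn zaiso phamt cvbb ukiov ihxg nbr vgvz fztaj
Hunk 4: at line 7 remove [cvbb,ukiov,ihxg] add [hkeen,zgawa,nujfo] -> 14 lines: byafq inuvn abfs cgb emek xkosn zaiso phamt hkeen zgawa nujfo nbr vgvz fztaj
Final line 3: abfs

Answer: abfs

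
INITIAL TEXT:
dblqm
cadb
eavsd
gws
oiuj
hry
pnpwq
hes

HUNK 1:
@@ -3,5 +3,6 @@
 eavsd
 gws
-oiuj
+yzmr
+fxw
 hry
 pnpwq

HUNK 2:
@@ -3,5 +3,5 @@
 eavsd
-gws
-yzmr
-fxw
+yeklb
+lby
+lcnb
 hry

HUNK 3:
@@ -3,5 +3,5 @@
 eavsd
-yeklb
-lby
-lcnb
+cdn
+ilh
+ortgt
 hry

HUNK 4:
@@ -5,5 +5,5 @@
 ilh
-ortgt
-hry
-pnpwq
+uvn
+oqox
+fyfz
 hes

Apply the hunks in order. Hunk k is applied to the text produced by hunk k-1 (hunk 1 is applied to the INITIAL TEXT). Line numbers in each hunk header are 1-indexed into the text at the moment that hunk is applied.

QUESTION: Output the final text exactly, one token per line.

Answer: dblqm
cadb
eavsd
cdn
ilh
uvn
oqox
fyfz
hes

Derivation:
Hunk 1: at line 3 remove [oiuj] add [yzmr,fxw] -> 9 lines: dblqm cadb eavsd gws yzmr fxw hry pnpwq hes
Hunk 2: at line 3 remove [gws,yzmr,fxw] add [yeklb,lby,lcnb] -> 9 lines: dblqm cadb eavsd yeklb lby lcnb hry pnpwq hes
Hunk 3: at line 3 remove [yeklb,lby,lcnb] add [cdn,ilh,ortgt] -> 9 lines: dblqm cadb eavsd cdn ilh ortgt hry pnpwq hes
Hunk 4: at line 5 remove [ortgt,hry,pnpwq] add [uvn,oqox,fyfz] -> 9 lines: dblqm cadb eavsd cdn ilh uvn oqox fyfz hes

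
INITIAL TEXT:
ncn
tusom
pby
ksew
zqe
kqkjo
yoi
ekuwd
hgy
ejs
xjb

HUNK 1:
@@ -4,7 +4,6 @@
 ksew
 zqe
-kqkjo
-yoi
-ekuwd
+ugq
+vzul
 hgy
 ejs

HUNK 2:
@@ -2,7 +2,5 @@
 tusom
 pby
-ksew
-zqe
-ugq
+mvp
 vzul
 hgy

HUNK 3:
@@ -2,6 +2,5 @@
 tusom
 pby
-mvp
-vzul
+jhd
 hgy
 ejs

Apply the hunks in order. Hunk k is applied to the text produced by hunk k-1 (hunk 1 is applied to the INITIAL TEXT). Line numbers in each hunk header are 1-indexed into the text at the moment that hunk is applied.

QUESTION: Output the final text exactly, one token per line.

Answer: ncn
tusom
pby
jhd
hgy
ejs
xjb

Derivation:
Hunk 1: at line 4 remove [kqkjo,yoi,ekuwd] add [ugq,vzul] -> 10 lines: ncn tusom pby ksew zqe ugq vzul hgy ejs xjb
Hunk 2: at line 2 remove [ksew,zqe,ugq] add [mvp] -> 8 lines: ncn tusom pby mvp vzul hgy ejs xjb
Hunk 3: at line 2 remove [mvp,vzul] add [jhd] -> 7 lines: ncn tusom pby jhd hgy ejs xjb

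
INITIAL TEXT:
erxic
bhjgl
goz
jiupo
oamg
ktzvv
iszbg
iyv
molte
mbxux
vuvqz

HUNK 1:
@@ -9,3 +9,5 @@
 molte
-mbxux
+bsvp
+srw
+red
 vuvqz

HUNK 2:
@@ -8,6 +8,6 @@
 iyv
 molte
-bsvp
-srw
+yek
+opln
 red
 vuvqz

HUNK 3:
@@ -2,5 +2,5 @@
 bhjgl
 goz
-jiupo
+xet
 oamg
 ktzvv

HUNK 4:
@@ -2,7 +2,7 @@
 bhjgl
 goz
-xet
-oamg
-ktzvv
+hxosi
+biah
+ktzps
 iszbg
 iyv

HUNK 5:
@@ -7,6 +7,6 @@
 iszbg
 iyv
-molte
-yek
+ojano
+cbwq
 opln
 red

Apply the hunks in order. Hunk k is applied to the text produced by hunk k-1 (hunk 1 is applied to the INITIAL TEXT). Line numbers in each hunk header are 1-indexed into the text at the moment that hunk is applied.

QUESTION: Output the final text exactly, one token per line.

Answer: erxic
bhjgl
goz
hxosi
biah
ktzps
iszbg
iyv
ojano
cbwq
opln
red
vuvqz

Derivation:
Hunk 1: at line 9 remove [mbxux] add [bsvp,srw,red] -> 13 lines: erxic bhjgl goz jiupo oamg ktzvv iszbg iyv molte bsvp srw red vuvqz
Hunk 2: at line 8 remove [bsvp,srw] add [yek,opln] -> 13 lines: erxic bhjgl goz jiupo oamg ktzvv iszbg iyv molte yek opln red vuvqz
Hunk 3: at line 2 remove [jiupo] add [xet] -> 13 lines: erxic bhjgl goz xet oamg ktzvv iszbg iyv molte yek opln red vuvqz
Hunk 4: at line 2 remove [xet,oamg,ktzvv] add [hxosi,biah,ktzps] -> 13 lines: erxic bhjgl goz hxosi biah ktzps iszbg iyv molte yek opln red vuvqz
Hunk 5: at line 7 remove [molte,yek] add [ojano,cbwq] -> 13 lines: erxic bhjgl goz hxosi biah ktzps iszbg iyv ojano cbwq opln red vuvqz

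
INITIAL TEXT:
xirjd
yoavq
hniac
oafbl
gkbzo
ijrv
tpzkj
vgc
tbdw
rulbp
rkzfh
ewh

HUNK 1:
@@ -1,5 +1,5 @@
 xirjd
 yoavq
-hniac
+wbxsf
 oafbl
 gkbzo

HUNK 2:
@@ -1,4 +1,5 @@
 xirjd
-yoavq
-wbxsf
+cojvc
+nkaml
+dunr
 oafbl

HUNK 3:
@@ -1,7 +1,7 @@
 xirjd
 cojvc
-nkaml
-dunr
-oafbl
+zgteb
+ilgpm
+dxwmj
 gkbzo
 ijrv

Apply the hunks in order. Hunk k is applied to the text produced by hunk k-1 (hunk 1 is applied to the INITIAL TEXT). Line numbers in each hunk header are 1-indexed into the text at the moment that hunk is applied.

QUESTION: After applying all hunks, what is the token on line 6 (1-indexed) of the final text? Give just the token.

Hunk 1: at line 1 remove [hniac] add [wbxsf] -> 12 lines: xirjd yoavq wbxsf oafbl gkbzo ijrv tpzkj vgc tbdw rulbp rkzfh ewh
Hunk 2: at line 1 remove [yoavq,wbxsf] add [cojvc,nkaml,dunr] -> 13 lines: xirjd cojvc nkaml dunr oafbl gkbzo ijrv tpzkj vgc tbdw rulbp rkzfh ewh
Hunk 3: at line 1 remove [nkaml,dunr,oafbl] add [zgteb,ilgpm,dxwmj] -> 13 lines: xirjd cojvc zgteb ilgpm dxwmj gkbzo ijrv tpzkj vgc tbdw rulbp rkzfh ewh
Final line 6: gkbzo

Answer: gkbzo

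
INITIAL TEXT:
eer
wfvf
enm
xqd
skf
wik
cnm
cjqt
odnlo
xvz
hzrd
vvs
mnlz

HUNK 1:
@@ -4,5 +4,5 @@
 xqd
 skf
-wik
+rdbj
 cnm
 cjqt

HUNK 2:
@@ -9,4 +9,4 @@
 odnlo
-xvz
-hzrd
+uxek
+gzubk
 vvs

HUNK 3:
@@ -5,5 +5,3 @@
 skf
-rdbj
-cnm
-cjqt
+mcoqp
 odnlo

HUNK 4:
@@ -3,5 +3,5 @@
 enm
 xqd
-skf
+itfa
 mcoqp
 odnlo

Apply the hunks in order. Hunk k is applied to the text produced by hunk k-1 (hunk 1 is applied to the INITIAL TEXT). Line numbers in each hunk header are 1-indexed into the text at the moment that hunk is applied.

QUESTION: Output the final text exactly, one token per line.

Hunk 1: at line 4 remove [wik] add [rdbj] -> 13 lines: eer wfvf enm xqd skf rdbj cnm cjqt odnlo xvz hzrd vvs mnlz
Hunk 2: at line 9 remove [xvz,hzrd] add [uxek,gzubk] -> 13 lines: eer wfvf enm xqd skf rdbj cnm cjqt odnlo uxek gzubk vvs mnlz
Hunk 3: at line 5 remove [rdbj,cnm,cjqt] add [mcoqp] -> 11 lines: eer wfvf enm xqd skf mcoqp odnlo uxek gzubk vvs mnlz
Hunk 4: at line 3 remove [skf] add [itfa] -> 11 lines: eer wfvf enm xqd itfa mcoqp odnlo uxek gzubk vvs mnlz

Answer: eer
wfvf
enm
xqd
itfa
mcoqp
odnlo
uxek
gzubk
vvs
mnlz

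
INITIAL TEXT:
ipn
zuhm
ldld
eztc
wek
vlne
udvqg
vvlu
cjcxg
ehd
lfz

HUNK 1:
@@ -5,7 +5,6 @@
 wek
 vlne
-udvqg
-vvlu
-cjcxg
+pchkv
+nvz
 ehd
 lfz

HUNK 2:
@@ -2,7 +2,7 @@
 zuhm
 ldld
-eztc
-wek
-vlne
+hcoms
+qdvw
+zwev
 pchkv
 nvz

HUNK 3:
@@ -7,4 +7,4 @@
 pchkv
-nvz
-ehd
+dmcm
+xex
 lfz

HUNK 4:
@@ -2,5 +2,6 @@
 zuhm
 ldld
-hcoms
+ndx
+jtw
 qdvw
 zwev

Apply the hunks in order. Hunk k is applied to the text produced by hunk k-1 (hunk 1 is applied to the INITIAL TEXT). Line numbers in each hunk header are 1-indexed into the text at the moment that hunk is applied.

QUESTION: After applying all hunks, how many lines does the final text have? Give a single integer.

Hunk 1: at line 5 remove [udvqg,vvlu,cjcxg] add [pchkv,nvz] -> 10 lines: ipn zuhm ldld eztc wek vlne pchkv nvz ehd lfz
Hunk 2: at line 2 remove [eztc,wek,vlne] add [hcoms,qdvw,zwev] -> 10 lines: ipn zuhm ldld hcoms qdvw zwev pchkv nvz ehd lfz
Hunk 3: at line 7 remove [nvz,ehd] add [dmcm,xex] -> 10 lines: ipn zuhm ldld hcoms qdvw zwev pchkv dmcm xex lfz
Hunk 4: at line 2 remove [hcoms] add [ndx,jtw] -> 11 lines: ipn zuhm ldld ndx jtw qdvw zwev pchkv dmcm xex lfz
Final line count: 11

Answer: 11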